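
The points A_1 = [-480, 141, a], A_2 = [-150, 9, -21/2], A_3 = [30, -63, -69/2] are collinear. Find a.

67/2

Direction A_2A_3 = (180, -72, -24). From the x-coordinate of A_1, the parameter along the line is τ = (-480 − (-150))/180 = -11/6.
Then a = (-21/2) + (-11/6)·(-24) = 67/2.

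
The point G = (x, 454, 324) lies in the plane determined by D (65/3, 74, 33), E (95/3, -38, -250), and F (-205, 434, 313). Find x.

-219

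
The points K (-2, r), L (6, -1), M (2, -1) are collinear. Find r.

The three points are collinear iff det[KL; KM] = 0.
This determinant is linear in r: (-4)r + (-4) = 0, so r = -1.

-1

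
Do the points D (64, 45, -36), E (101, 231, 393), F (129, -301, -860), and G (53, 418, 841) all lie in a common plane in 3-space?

No

A normal to the plane through D, E, F is n = DE × DF = (-4830, 58373, -24892).
The plane has equation n·P = 3213777. For G: n·G = 3209752.
3209752 ≠ 3213777, so G is off the plane.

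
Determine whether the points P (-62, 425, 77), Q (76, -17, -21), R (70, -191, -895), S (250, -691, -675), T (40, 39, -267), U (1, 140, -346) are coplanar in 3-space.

No

The plane through P, Q, R has normal n = PQ × PR = (369256, 121200, -26664) and equation n·X = 26563000.
Checking the remaining points: n·S = 26563000, n·T = 26616328, n·U = 26563000.
Since n·T = 26616328 ≠ 26563000, T is off the plane and the points are not all coplanar.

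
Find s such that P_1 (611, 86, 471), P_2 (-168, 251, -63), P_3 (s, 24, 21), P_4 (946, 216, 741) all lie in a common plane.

Normal to plane P_1P_2P_4: n = (113970, 31440, -156545); plane equation n·P = -1393185.
Requiring n·P_3 = -1393185: (113970)s + (-2532885) = -1393185.
So s = 10.

10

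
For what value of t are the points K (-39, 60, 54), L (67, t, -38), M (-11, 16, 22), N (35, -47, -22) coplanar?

-75

Normal to plane KMN: n = (-80, -240, 260); plane equation n·P = 2760.
Requiring n·L = 2760: (-240)t + (-15240) = 2760.
So t = -75.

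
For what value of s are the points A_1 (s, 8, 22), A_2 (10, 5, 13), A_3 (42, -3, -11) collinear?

Direction A_2A_3 = (32, -8, -24). From the y-coordinate of A_1, the parameter along the line is τ = (8 − 5)/(-8) = -3/8.
Then s = 10 + (-3/8)·(32) = -2.

-2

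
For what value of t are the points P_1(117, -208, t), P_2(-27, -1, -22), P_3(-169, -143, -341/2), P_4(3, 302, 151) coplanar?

The points are coplanar iff P_1P_2 · (P_1P_3 × P_1P_4) = 0.
Expanding, this is linear in t: (38766)t + (2073981) = 0.
So t = -107/2.

-107/2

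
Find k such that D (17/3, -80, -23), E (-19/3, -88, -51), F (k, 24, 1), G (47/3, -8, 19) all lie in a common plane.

Coplanarity ⇔ det[DE; DF; DG] = 0.
Expanding, this is linear in k: (-1680)k + (5040) = 0.
So k = 3.

3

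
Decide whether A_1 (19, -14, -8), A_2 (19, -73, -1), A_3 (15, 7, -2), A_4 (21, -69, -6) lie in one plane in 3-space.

No

The four points are coplanar iff the 3×3 determinant with rows A_1A_2, A_1A_3, A_1A_4 is zero.
Rows: (0, -59, 7), (-4, 21, 6), (2, -55, 2).
Expanding along the first row: (0)(372) − (-59)(-20) + (7)(178) = 66.
Nonzero ⇒ not coplanar.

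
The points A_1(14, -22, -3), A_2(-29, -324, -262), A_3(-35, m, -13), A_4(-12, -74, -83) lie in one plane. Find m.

120

The points are coplanar iff A_1A_2 · (A_1A_3 × A_1A_4) = 0.
Expanding, this is linear in m: (-3294)m + (395280) = 0.
So m = 120.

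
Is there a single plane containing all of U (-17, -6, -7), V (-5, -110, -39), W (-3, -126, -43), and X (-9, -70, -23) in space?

The four points are coplanar iff the 3×3 determinant with rows UV, UW, UX is zero.
Rows: (12, -104, -32), (14, -120, -36), (8, -64, -16).
Expanding along the first row: (12)(-384) − (-104)(64) + (-32)(64) = 0.
Zero determinant ⇒ coplanar.

Yes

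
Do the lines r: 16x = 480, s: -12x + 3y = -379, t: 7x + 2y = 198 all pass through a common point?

No

Intersecting r and s: solving the 2×2 system gives (x, y) = (30, -19/3).
Substitute into t: (7)(30) + (2)(-19/3) = 592/3.
But t requires 198 ≠ 592/3, so the three lines have no common point.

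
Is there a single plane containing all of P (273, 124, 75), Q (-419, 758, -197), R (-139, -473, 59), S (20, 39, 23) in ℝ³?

Yes

A normal to the plane through P, Q, R is n = PQ × PR = (-172528, 100992, 674332).
The plane has equation n·X = 15997764. For S: n·S = 15997764.
Equal, so S lies in the plane and all four are coplanar.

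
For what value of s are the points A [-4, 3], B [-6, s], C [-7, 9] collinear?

7

The three points are collinear iff det[AB; AC] = 0.
This determinant is linear in s: (3)s + (-21) = 0, so s = 7.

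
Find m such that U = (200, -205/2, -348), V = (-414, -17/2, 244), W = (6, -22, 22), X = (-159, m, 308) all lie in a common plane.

The points are coplanar iff UV · (UW × UX) = 0.
Expanding, this is linear in m: (112332)m + (-4324782) = 0.
So m = 77/2.

77/2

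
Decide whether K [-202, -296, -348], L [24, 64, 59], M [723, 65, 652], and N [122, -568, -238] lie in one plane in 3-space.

No

A normal to the plane through K, L, M is n = KL × KM = (213073, 150475, -251414).
The plane has equation n·P = -89274. For N: n·N = 361638.
361638 ≠ -89274, so N is off the plane.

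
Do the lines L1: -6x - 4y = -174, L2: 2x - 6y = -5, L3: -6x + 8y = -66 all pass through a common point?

Intersecting L1 and L2: solving the 2×2 system gives (x, y) = (256/11, 189/22).
Substitute into L3: (-6)(256/11) + (8)(189/22) = -780/11.
But L3 requires -66 ≠ -780/11, so the three lines have no common point.

No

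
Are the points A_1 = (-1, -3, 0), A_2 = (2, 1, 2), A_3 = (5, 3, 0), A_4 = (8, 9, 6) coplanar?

Yes

With A_1 as base: A_1A_2 = (3, 4, 2), A_1A_3 = (6, 6, 0), A_1A_4 = (9, 12, 6).
A_1A_3 × A_1A_4 = (36, -36, 18).
A_1A_2 · (A_1A_3 × A_1A_4) = 0.
The scalar triple product vanishes, so the four points are coplanar.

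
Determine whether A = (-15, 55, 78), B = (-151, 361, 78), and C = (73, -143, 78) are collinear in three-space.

AB = (-136, 306, 0), AC = (88, -198, 0).
AB × AC = (0, 0, 0).
The cross product vanishes, so the three points are collinear.

Yes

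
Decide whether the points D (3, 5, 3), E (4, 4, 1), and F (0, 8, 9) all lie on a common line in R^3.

Yes

DE = (1, -1, -2), DF = (-3, 3, 6).
Each component of DF is -3 times the corresponding component of DE, so DF = -3·DE and the points are collinear.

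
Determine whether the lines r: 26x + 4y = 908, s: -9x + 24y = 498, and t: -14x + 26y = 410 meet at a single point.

Lines aᵢx + bᵢy = cᵢ with pairwise distinct directions are concurrent exactly when det[aᵢ bᵢ cᵢ] = 0.
Here the determinant is -1320.
Nonzero, so no common point exists.

No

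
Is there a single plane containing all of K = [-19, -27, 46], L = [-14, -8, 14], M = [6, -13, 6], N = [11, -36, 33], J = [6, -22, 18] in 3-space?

The plane through K, L, M has normal n = KL × KM = (-312, -600, -405) and equation n·P = 3498.
Checking the remaining points: n·N = 4803, n·J = 4038.
Since n·N = 4803 ≠ 3498, N is off the plane and the points are not all coplanar.

No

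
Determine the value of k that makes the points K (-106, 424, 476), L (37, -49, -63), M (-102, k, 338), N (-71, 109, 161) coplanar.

277

Coplanarity ⇔ det[KL; KM; KN] = 0.
Expanding, this is linear in k: (-26180)k + (7251860) = 0.
So k = 277.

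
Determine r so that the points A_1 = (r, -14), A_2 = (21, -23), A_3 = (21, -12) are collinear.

Collinearity: (A_1 − A_2) must be parallel to (A_3 − A_2) = (0, 11).
Cross-multiplying the components: (r − 21)·(11) = (9)·(0).
Solving gives r = 21.

21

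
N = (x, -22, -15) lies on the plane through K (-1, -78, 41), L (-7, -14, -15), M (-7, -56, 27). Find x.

-1

The plane through K, L, M has equation 336x + 252y + 252z = -9660.
Substituting N: (336)x + (-9324) = -9660, so x = -1.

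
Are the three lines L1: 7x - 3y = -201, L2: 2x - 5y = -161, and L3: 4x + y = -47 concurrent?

The three lines meet at one point iff the augmented coefficient matrix [aᵢ bᵢ cᵢ] has rank < 3, i.e. its determinant vanishes.
Here the determinant is 0.
It vanishes, so the lines are concurrent at (-18, 25).

Yes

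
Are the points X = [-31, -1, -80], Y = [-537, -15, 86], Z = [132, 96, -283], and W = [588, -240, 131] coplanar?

The four points are coplanar iff the 3×3 determinant with rows XY, XZ, XW is zero.
Rows: (-506, -14, 166), (163, 97, -203), (619, -239, 211).
Expanding along the first row: (-506)(-28050) − (-14)(160050) + (166)(-99000) = 0.
Zero determinant ⇒ coplanar.

Yes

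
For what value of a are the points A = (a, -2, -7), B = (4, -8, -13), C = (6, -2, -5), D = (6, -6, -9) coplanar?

4

The points are coplanar iff AB · (AC × AD) = 0.
Expanding, this is linear in a: (-8)a + (32) = 0.
So a = 4.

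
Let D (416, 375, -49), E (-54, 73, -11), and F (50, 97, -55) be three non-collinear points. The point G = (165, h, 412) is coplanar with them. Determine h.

Coplanarity requires DE · (DF × DG) = 0.
DE = (-470, -302, 38), DF = (-366, -278, -6); the triple product is linear in h with coefficient -16728 and constant term 12445632.
Setting it to zero: h = 744.

744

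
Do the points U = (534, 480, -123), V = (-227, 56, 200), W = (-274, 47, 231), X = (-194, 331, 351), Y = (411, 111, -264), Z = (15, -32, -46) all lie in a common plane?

Yes

The plane through U, V, W has normal n = UV × UW = (-10237, 8410, -13079) and equation n·P = 178959.
Checking the remaining points: n·X = 178959, n·Y = 178959, n·Z = 178959.
All equal 178959, so all 6 points lie in one plane.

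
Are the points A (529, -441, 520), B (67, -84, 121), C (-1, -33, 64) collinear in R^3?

No

AB = (-462, 357, -399), AC = (-530, 408, -456).
AB × AC = (0, 798, 714).
The cross product is nonzero, so the points do not lie on one line.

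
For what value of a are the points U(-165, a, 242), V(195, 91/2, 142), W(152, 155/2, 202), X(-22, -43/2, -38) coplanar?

123

The points are coplanar iff UV · (UW × UX) = 0.
Expanding, this is linear in a: (20760)a + (-2553480) = 0.
So a = 123.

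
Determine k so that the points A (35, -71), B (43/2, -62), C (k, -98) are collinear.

Collinearity: (C − A) must be parallel to (B − A) = (-27/2, 9).
Cross-multiplying the components: (k − 35)·(9) = (-27)·(-27/2).
Solving gives k = 151/2.

151/2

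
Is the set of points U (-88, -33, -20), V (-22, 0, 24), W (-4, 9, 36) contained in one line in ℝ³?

UV = (66, 33, 44), UW = (84, 42, 56).
Each component of UW is 14/11 times the corresponding component of UV, so UW = 14/11·UV and the points are collinear.

Yes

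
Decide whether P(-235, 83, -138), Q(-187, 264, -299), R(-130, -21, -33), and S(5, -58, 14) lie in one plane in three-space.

No

A normal to the plane through P, Q, R is n = PQ × PR = (2261, -21945, -23997).
The plane has equation n·X = 958816. For S: n·S = 948157.
948157 ≠ 958816, so S is off the plane.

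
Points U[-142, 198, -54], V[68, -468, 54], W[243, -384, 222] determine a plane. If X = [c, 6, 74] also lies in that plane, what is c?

Coplanarity requires UV · (UW × UX) = 0.
UV = (210, -666, 108), UW = (385, -582, 276); the triple product is linear in c with coefficient -120960 and constant term 3144960.
Setting it to zero: c = 26.

26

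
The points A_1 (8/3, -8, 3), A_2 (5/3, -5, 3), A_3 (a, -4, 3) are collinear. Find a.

Direction A_1A_2 = (-1, 3, 0). From the y-coordinate of A_3, the parameter along the line is τ = (-4 − (-8))/3 = 4/3.
Then a = 8/3 + 4/3·(-1) = 4/3.

4/3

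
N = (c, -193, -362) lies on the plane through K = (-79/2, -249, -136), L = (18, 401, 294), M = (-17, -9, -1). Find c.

-41/2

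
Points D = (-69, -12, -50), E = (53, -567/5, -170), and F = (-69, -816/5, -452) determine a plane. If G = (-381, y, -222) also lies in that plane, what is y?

Coplanarity requires DE · (DF × DG) = 0.
DE = (122, -507/5, -120), DF = (0, -756/5, -402); the triple product is linear in y with coefficient 49044 and constant term -16478784/5.
Setting it to zero: y = 336/5.

336/5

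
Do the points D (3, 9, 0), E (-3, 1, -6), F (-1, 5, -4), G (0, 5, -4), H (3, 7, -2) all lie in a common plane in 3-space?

The plane through D, E, F has normal n = DE × DF = (8, 0, -8) and equation n·P = 24.
Checking the remaining points: n·G = 32, n·H = 40.
Since n·G = 32 ≠ 24, G is off the plane and the points are not all coplanar.

No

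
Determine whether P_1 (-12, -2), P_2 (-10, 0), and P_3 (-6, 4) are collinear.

P_1P_2 = (2, 2), P_1P_3 = (6, 6).
det[P_1P_2; P_1P_3] = (2)(6) − (2)(6) = 0.
The determinant is zero, so the points are collinear.

Yes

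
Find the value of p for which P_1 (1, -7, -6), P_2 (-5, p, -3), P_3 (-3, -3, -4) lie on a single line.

-1

Collinearity requires P_1P_2 × P_1P_3 = 0; each component is linear in p.
The x-component gives (2)p + (2) = 0, so p = -1.
The remaining components then also vanish.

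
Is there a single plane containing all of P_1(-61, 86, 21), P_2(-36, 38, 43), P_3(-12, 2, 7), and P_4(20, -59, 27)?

No

A normal to the plane through P_1, P_2, P_3 is n = P_1P_2 × P_1P_3 = (2520, 1428, 252).
The plane has equation n·P = -25620. For P_4: n·P_4 = -27048.
-27048 ≠ -25620, so P_4 is off the plane.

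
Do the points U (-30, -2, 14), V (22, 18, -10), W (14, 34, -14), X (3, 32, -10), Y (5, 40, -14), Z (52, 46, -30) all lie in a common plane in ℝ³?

The plane through U, V, W has normal n = UV × UW = (304, 400, 992) and equation n·P = 3968.
Checking the remaining points: n·X = 3792, n·Y = 3632, n·Z = 4448.
Since n·X = 3792 ≠ 3968, X is off the plane and the points are not all coplanar.

No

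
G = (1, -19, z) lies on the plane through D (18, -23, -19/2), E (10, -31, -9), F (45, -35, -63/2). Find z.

5/2

A normal to the plane is n = DE × DF = (182, -325/2, 312).
G lies in the plane iff n · DG = 0.
This gives (312)z + (-780) = 0, so z = 5/2.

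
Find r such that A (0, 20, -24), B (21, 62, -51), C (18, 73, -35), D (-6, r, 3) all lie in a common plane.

Normal to plane ABC: n = (969, -255, 357); plane equation n·P = -13668.
Requiring n·D = -13668: (-255)r + (-4743) = -13668.
So r = 35.

35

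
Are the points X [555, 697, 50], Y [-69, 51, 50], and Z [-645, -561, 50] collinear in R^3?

No

XY = (-624, -646, 0), XZ = (-1200, -1258, 0).
XY × XZ = (0, 0, 9792).
The cross product is nonzero, so the points do not lie on one line.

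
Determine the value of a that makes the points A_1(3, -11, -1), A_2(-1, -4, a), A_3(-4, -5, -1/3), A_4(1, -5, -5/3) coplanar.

-4/3

Normal to plane A_1A_3A_4: n = (-8, -6, -30); plane equation n·P = 72.
Requiring n·A_2 = 72: (-30)a + (32) = 72.
So a = -4/3.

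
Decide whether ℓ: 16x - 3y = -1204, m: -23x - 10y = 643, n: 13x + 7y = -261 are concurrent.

Yes

Lines aᵢx + bᵢy = cᵢ with pairwise distinct directions are concurrent exactly when det[aᵢ bᵢ cᵢ] = 0.
Here the determinant is 0.
It vanishes, so the lines are concurrent at (-61, 76).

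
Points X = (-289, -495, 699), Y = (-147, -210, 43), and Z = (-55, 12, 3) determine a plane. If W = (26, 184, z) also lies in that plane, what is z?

-274

The plane through X, Y, Z has equation 134232x − 54672y + 5304z = -8022912.
Substituting W: (5304)z + (-6569616) = -8022912, so z = -274.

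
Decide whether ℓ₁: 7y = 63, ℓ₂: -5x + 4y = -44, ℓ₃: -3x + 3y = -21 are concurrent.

Yes

Intersecting ℓ₁ and ℓ₂: solving the 2×2 system gives (x, y) = (16, 9).
Substitute into ℓ₃: (-3)(16) + (3)(9) = -21.
This equals -21, so (16, 9) lies on all three lines and they are concurrent.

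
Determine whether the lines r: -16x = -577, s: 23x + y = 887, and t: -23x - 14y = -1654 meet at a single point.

No

The three lines meet at one point iff the augmented coefficient matrix [aᵢ bᵢ cᵢ] has rank < 3, i.e. its determinant vanishes.
Here the determinant is 299.
Nonzero, so no common point exists.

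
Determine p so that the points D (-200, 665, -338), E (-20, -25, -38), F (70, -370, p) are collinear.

112

Collinearity requires DE × DF = 0; each component is linear in p.
The x-component gives (-690)p + (77280) = 0, so p = 112.
The remaining components then also vanish.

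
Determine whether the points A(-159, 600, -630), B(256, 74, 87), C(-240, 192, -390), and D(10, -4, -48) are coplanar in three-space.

Yes

The four points are coplanar iff the 3×3 determinant with rows AB, AC, AD is zero.
Rows: (415, -526, 717), (-81, -408, 240), (169, -604, 582).
Expanding along the first row: (415)(-92496) − (-526)(-87702) + (717)(117876) = 0.
Zero determinant ⇒ coplanar.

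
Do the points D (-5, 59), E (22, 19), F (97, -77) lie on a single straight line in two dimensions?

No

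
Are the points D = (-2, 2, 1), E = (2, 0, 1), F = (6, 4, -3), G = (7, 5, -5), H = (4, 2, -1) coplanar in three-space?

No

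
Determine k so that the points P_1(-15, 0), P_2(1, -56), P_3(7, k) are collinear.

-77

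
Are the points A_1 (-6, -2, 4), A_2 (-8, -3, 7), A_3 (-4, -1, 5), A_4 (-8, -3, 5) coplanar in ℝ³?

Yes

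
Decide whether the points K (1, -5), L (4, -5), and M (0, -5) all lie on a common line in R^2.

KL = (3, 0), KM = (-1, 0).
Checking proportionality: KM = -1/3·KL, so the vectors are parallel and the points are collinear.

Yes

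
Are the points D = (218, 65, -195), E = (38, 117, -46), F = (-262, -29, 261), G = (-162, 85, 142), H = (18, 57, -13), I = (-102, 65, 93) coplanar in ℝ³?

The plane through D, E, F has normal n = DE × DF = (37718, 10560, 41880) and equation n·P = 742324.
Checking the remaining points: n·G = 734244, n·H = 736404, n·I = 734004.
Since n·G = 734244 ≠ 742324, G is off the plane and the points are not all coplanar.

No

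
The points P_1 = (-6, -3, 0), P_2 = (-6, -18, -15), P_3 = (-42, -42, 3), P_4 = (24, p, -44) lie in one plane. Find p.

The points are coplanar iff P_1P_2 · (P_1P_3 × P_1P_4) = 0.
Expanding, this is linear in p: (540)p + (6480) = 0.
So p = -12.

-12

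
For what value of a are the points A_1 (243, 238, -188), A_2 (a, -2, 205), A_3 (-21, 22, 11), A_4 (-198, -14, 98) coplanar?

-475

Coplanarity ⇔ det[A_1A_2; A_1A_3; A_1A_4] = 0.
Expanding, this is linear in a: (-11628)a + (-5523300) = 0.
So a = -475.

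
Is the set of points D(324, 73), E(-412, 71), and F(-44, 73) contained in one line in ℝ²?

No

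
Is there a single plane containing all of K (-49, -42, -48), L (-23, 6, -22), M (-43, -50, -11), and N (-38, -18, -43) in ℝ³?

Yes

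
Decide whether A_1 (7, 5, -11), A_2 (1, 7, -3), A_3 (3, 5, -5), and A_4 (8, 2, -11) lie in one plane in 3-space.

Yes

With A_1 as base: A_1A_2 = (-6, 2, 8), A_1A_3 = (-4, 0, 6), A_1A_4 = (1, -3, 0).
A_1A_3 × A_1A_4 = (18, 6, 12).
A_1A_2 · (A_1A_3 × A_1A_4) = 0.
The scalar triple product vanishes, so the four points are coplanar.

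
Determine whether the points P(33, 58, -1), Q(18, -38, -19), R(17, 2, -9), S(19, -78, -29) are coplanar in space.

Yes

With P as base: PQ = (-15, -96, -18), PR = (-16, -56, -8), PS = (-14, -136, -28).
PR × PS = (480, -336, 1392).
PQ · (PR × PS) = 0.
The scalar triple product vanishes, so the four points are coplanar.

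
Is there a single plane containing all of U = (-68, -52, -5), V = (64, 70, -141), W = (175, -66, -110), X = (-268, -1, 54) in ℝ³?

The four points are coplanar iff the 3×3 determinant with rows UV, UW, UX is zero.
Rows: (132, 122, -136), (243, -14, -105), (-200, 51, 59).
Expanding along the first row: (132)(4529) − (122)(-6663) + (-136)(9593) = 106066.
Nonzero ⇒ not coplanar.

No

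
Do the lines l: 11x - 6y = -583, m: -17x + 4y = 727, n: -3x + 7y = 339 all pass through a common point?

No

Intersecting l and m: solving the 2×2 system gives (x, y) = (-35, 33).
Substitute into n: (-3)(-35) + (7)(33) = 336.
But n requires 339 ≠ 336, so the three lines have no common point.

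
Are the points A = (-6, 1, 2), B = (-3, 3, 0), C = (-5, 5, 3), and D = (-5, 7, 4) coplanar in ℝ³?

With A as base: AB = (3, 2, -2), AC = (1, 4, 1), AD = (1, 6, 2).
AC × AD = (2, -1, 2).
AB · (AC × AD) = 0.
The scalar triple product vanishes, so the four points are coplanar.

Yes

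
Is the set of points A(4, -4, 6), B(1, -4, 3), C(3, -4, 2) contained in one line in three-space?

AB = (-3, 0, -3), AC = (-1, 0, -4).
AB × AC = (0, -9, 0).
The cross product is nonzero, so the points do not lie on one line.

No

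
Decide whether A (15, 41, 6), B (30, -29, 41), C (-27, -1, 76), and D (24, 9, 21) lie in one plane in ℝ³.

No

A normal to the plane through A, B, C is n = AB × AC = (-3430, -2520, -3570).
The plane has equation n·P = -176190. For D: n·D = -179970.
-179970 ≠ -176190, so D is off the plane.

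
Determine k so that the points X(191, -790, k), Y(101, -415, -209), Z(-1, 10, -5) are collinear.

Direction YZ = (-102, 425, 204). From the x-coordinate of X, the parameter along the line is τ = (191 − 101)/(-102) = -15/17.
Then k = (-209) + (-15/17)·(204) = -389.

-389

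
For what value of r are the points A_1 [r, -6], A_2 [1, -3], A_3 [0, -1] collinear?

Collinearity: (A_1 − A_2) must be parallel to (A_3 − A_2) = (-1, 2).
Cross-multiplying the components: (r − 1)·(2) = (-3)·(-1).
Solving gives r = 5/2.

5/2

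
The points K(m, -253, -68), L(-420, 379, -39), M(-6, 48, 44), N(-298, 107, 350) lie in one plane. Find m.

Coplanarity ⇔ det[KL; KM; KN] = 0.
Expanding, this is linear in m: (106183)m + (-52879134) = 0.
So m = 498.

498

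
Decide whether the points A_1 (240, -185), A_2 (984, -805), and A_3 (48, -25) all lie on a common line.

Yes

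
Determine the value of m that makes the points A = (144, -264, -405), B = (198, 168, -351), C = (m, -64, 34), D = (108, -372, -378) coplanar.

Coplanarity ⇔ det[AB; AC; AD] = 0.
Expanding, this is linear in m: (-17496)m + (-1067256) = 0.
So m = -61.

-61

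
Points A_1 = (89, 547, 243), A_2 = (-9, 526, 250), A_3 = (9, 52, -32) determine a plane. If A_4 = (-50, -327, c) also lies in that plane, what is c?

Coplanarity requires A_1A_2 · (A_1A_3 × A_1A_4) = 0.
A_1A_2 = (-98, -21, 7), A_1A_3 = (-80, -495, -275); the triple product is linear in c with coefficient 46830 and constant term 11379690.
Setting it to zero: c = -243.

-243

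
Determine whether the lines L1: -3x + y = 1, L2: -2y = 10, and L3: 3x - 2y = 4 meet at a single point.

The three lines meet at one point iff the augmented coefficient matrix [aᵢ bᵢ cᵢ] has rank < 3, i.e. its determinant vanishes.
Here the determinant is 0.
It vanishes, so the lines are concurrent at (-2, -5).

Yes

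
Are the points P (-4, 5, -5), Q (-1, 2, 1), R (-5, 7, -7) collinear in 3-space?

PQ = (3, -3, 6), PR = (-1, 2, -2).
Comparing components 2 and 3: (-3)(-2) − (6)(2) = -6 ≠ 0, so PQ and PR are not parallel and the points are not collinear.

No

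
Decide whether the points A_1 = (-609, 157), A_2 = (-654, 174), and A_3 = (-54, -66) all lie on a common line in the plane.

A_1A_2 = (-45, 17), A_1A_3 = (555, -223).
If collinear, A_1A_3 would be a scalar multiple of A_1A_2. But (-45)·(-223) ≠ (17)·(555) (difference 600), so they are not parallel; the points are not collinear.

No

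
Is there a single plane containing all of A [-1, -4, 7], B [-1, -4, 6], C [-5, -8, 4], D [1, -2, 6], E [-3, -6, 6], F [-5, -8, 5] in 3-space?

Yes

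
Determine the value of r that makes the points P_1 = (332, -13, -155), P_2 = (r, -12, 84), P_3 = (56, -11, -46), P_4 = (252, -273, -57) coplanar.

Normal to plane P_1P_3P_4: n = (28536, 18328, 71920); plane equation n·P = -1911912.
Requiring n·P_2 = -1911912: (28536)r + (5821344) = -1911912.
So r = -271.

-271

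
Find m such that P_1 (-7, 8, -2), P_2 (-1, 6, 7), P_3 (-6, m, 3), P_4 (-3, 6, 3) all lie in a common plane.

10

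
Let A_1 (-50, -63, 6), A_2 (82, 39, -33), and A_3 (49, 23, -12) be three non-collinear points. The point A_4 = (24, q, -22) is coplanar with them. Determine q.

-11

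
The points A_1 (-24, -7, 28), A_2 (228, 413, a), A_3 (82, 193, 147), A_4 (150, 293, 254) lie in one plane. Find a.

Coplanarity ⇔ det[A_1A_2; A_1A_3; A_1A_4] = 0.
Expanding, this is linear in a: (-3000)a + (1113000) = 0.
So a = 371.

371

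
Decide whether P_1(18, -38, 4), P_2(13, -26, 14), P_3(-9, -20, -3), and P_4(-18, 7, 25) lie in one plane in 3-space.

No

A normal to the plane through P_1, P_2, P_3 is n = P_1P_2 × P_1P_3 = (-264, -305, 234).
The plane has equation n·P = 7774. For P_4: n·P_4 = 8467.
8467 ≠ 7774, so P_4 is off the plane.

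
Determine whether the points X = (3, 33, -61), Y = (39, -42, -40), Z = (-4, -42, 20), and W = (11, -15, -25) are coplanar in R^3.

No

A normal to the plane through X, Y, Z is n = XY × XZ = (-4500, -3063, -3225).
The plane has equation n·P = 82146. For W: n·W = 77070.
77070 ≠ 82146, so W is off the plane.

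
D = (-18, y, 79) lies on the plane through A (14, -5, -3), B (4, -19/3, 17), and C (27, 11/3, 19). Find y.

A normal to the plane is n = AB × AC = (-608/3, 480, -208/3).
D lies in the plane iff n · AD = 0.
This gives (480)y + (3200) = 0, so y = -20/3.

-20/3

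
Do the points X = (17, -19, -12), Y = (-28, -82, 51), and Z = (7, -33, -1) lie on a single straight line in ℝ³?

XY = (-45, -63, 63), XZ = (-10, -14, 11).
Comparing components 2 and 3: (-63)(11) − (63)(-14) = 189 ≠ 0, so XY and XZ are not parallel and the points are not collinear.

No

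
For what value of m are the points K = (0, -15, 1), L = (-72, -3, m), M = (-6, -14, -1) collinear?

-23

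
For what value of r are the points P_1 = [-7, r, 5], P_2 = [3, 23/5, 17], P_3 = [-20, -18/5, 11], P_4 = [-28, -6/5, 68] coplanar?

1/5

Coplanarity ⇔ det[P_1P_2; P_1P_3; P_1P_4] = 0.
Expanding, this is linear in r: (-1359)r + (1359/5) = 0.
So r = 1/5.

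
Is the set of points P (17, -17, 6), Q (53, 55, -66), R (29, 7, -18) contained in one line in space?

Yes

PQ = (36, 72, -72), PR = (12, 24, -24).
Each component of PR is 1/3 times the corresponding component of PQ, so PR = 1/3·PQ and the points are collinear.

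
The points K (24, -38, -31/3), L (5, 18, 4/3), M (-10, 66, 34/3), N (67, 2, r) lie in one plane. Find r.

Normal to plane KLM: n = (0, 15, -72); plane equation n·P = 174.
Requiring n·N = 174: (-72)r + (30) = 174.
So r = -2.

-2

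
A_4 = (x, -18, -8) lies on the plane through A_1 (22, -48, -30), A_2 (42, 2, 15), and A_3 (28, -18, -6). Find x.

A normal to the plane is n = A_1A_2 × A_1A_3 = (-150, -210, 300).
A_4 lies in the plane iff n · A_1A_4 = 0.
This gives (-150)x + (3600) = 0, so x = 24.

24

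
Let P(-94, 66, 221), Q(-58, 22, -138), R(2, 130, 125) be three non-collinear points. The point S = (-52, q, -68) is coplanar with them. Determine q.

A normal to the plane is n = PQ × PR = (27200, -31008, 6528).
S lies in the plane iff n · PS = 0.
This gives (-31008)q + (1302336) = 0, so q = 42.

42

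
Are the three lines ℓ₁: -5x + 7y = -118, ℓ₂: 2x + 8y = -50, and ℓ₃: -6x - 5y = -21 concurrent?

Lines aᵢx + bᵢy = cᵢ with pairwise distinct directions are concurrent exactly when det[aᵢ bᵢ cᵢ] = 0.
Here the determinant is 0.
It vanishes, so the lines are concurrent at (11, -9).

Yes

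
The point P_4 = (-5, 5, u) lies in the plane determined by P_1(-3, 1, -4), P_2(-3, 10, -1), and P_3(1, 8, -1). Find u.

-3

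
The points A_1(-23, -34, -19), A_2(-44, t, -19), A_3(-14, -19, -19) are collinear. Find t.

Collinearity requires A_1A_2 × A_1A_3 = 0; each component is linear in t.
The z-component gives (-9)t + (-621) = 0, so t = -69.
The remaining components then also vanish.

-69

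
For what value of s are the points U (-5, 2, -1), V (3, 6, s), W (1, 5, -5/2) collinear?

-3

Direction UW = (6, 3, -3/2). From the x-coordinate of V, the parameter along the line is τ = (3 − (-5))/6 = 4/3.
Then s = (-1) + 4/3·(-3/2) = -3.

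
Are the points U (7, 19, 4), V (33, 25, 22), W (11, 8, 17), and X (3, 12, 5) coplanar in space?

With U as base: UV = (26, 6, 18), UW = (4, -11, 13), UX = (-4, -7, 1).
UW × UX = (80, -56, -72).
UV · (UW × UX) = 448.
Since 448 ≠ 0, the four points are not coplanar.

No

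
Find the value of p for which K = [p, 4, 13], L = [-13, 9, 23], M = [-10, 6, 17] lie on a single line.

-8

Collinearity requires KL × KM = 0; each component is linear in p.
The y-component gives (-6)p + (-48) = 0, so p = -8.
The remaining components then also vanish.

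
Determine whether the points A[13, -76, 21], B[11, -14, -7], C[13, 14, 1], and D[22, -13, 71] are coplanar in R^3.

With A as base: AB = (-2, 62, -28), AC = (0, 90, -20), AD = (9, 63, 50).
AC × AD = (5760, -180, -810).
AB · (AC × AD) = 0.
The scalar triple product vanishes, so the four points are coplanar.

Yes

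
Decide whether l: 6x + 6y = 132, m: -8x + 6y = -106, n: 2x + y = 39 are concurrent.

Lines aᵢx + bᵢy = cᵢ with pairwise distinct directions are concurrent exactly when det[aᵢ bᵢ cᵢ] = 0.
Here the determinant is 0.
It vanishes, so the lines are concurrent at (17, 5).

Yes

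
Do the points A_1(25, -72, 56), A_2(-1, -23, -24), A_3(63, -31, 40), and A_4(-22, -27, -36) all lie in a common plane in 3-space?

No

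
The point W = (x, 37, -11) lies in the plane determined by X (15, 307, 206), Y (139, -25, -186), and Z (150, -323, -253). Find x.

80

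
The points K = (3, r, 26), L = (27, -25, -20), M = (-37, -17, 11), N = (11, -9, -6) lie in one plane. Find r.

55

Coplanarity ⇔ det[KL; KM; KN] = 0.
Expanding, this is linear in r: (-400)r + (22000) = 0.
So r = 55.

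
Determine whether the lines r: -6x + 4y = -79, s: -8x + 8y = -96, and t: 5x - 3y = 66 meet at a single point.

No

The three lines meet at one point iff the augmented coefficient matrix [aᵢ bᵢ cᵢ] has rank < 3, i.e. its determinant vanishes.
Here the determinant is 16.
Nonzero, so no common point exists.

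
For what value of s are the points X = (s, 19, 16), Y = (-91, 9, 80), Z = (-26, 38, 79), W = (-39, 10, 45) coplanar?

22

Coplanarity ⇔ det[XY; XZ; XW] = 0.
Expanding, this is linear in s: (1014)s + (-22308) = 0.
So s = 22.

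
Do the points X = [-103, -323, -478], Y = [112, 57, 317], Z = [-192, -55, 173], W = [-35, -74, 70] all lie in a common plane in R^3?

With X as base: XY = (215, 380, 795), XZ = (-89, 268, 651), XW = (68, 249, 548).
XZ × XW = (-15235, 93040, -40385).
XY · (XZ × XW) = -26400.
Since -26400 ≠ 0, the four points are not coplanar.

No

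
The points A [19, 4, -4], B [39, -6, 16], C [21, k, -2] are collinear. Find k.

3

Collinearity requires AB × AC = 0; each component is linear in k.
The x-component gives (-20)k + (60) = 0, so k = 3.
The remaining components then also vanish.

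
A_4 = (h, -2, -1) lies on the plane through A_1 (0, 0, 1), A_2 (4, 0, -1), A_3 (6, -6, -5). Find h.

A normal to the plane is n = A_1A_2 × A_1A_3 = (-12, 12, -24).
A_4 lies in the plane iff n · A_1A_4 = 0.
This gives (-12)h + (24) = 0, so h = 2.

2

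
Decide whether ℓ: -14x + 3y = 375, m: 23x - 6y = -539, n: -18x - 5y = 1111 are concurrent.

Lines aᵢx + bᵢy = cᵢ with pairwise distinct directions are concurrent exactly when det[aᵢ bᵢ cᵢ] = 0.
Here the determinant is -124.
Nonzero, so no common point exists.

No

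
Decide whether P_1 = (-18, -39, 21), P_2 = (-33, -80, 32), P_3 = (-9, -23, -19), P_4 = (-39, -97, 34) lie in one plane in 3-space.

No

The four points are coplanar iff the 3×3 determinant with rows P_1P_2, P_1P_3, P_1P_4 is zero.
Rows: (-15, -41, 11), (9, 16, -40), (-21, -58, 13).
Expanding along the first row: (-15)(-2112) − (-41)(-723) + (11)(-186) = -9.
Nonzero ⇒ not coplanar.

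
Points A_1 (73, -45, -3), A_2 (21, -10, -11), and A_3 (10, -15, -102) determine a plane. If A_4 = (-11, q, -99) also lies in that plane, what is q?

A normal to the plane is n = A_1A_2 × A_1A_3 = (-3225, -4644, 645).
A_4 lies in the plane iff n · A_1A_4 = 0.
This gives (-4644)q + (0) = 0, so q = 0.

0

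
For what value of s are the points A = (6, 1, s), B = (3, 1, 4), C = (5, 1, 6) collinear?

7

Collinearity requires AB × AC = 0; each component is linear in s.
The y-component gives (-2)s + (14) = 0, so s = 7.
The remaining components then also vanish.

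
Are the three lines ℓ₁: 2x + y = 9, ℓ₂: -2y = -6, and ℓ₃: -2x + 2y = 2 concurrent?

No

Intersecting ℓ₁ and ℓ₂: solving the 2×2 system gives (x, y) = (3, 3).
Substitute into ℓ₃: (-2)(3) + (2)(3) = 0.
But ℓ₃ requires 2 ≠ 0, so the three lines have no common point.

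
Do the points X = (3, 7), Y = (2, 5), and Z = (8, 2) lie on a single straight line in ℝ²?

No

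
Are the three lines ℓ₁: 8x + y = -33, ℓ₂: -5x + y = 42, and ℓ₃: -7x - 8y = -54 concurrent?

No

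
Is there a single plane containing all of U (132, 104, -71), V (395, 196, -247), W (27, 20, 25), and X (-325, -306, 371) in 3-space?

The four points are coplanar iff the 3×3 determinant with rows UV, UW, UX is zero.
Rows: (263, 92, -176), (-105, -84, 96), (-457, -410, 442).
Expanding along the first row: (263)(2232) − (92)(-2538) + (-176)(4662) = 0.
Zero determinant ⇒ coplanar.

Yes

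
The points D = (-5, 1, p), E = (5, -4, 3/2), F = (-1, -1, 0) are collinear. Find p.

Direction EF = (-6, 3, -3/2). From the x-coordinate of D, the parameter along the line is τ = (-5 − 5)/(-6) = 5/3.
Then p = 3/2 + 5/3·(-3/2) = -1.

-1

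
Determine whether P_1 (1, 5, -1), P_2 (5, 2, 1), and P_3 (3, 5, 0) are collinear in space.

P_1P_2 = (4, -3, 2), P_1P_3 = (2, 0, 1).
Comparing components 2 and 3: (-3)(1) − (2)(0) = -3 ≠ 0, so P_1P_2 and P_1P_3 are not parallel and the points are not collinear.

No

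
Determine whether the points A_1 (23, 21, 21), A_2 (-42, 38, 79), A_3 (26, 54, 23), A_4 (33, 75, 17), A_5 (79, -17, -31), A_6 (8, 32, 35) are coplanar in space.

No

The plane through A_1, A_2, A_3 has normal n = A_1A_2 × A_1A_3 = (-1880, 304, -2196) and equation n·P = -82972.
Checking the remaining points: n·A_4 = -76572, n·A_5 = -85612, n·A_6 = -82172.
Since n·A_4 = -76572 ≠ -82972, A_4 is off the plane and the points are not all coplanar.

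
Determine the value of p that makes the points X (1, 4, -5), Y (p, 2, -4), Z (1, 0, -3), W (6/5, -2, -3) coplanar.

The points are coplanar iff XY · (XZ × XW) = 0.
Expanding, this is linear in p: (4)p + (-4) = 0.
So p = 1.

1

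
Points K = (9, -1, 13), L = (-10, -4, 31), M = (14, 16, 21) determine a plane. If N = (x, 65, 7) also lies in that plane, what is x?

63

The plane through K, L, M has equation −330x + 242y − 308z = -7216.
Substituting N: (-330)x + (13574) = -7216, so x = 63.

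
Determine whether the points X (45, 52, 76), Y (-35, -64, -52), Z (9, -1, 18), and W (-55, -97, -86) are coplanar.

Yes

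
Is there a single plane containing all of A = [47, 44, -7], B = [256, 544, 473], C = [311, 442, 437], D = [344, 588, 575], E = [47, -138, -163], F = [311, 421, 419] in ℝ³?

No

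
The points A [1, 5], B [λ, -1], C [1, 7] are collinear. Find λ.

1

Collinearity: (B − A) must be parallel to (C − A) = (0, 2).
Cross-multiplying the components: (λ − 1)·(2) = (-6)·(0).
Solving gives λ = 1.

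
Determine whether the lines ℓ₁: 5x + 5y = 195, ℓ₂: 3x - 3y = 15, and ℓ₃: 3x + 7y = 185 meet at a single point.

Yes

Intersecting ℓ₁ and ℓ₂: solving the 2×2 system gives (x, y) = (22, 17).
Substitute into ℓ₃: (3)(22) + (7)(17) = 185.
This equals 185, so (22, 17) lies on all three lines and they are concurrent.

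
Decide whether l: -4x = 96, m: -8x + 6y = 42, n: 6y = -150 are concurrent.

Intersecting l and m: solving the 2×2 system gives (x, y) = (-24, -25).
Substitute into n: (0)(-24) + (6)(-25) = -150.
This equals -150, so (-24, -25) lies on all three lines and they are concurrent.

Yes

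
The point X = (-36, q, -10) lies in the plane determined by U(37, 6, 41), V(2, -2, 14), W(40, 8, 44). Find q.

-1/2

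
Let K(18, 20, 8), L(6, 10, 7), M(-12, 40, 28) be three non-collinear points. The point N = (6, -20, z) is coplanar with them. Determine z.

-8

Coplanarity requires KL · (KM × KN) = 0.
KL = (-12, -10, -1), KM = (-30, 20, 20); the triple product is linear in z with coefficient -540 and constant term -4320.
Setting it to zero: z = -8.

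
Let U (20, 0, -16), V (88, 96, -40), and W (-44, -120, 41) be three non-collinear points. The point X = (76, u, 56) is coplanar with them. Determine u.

0

Coplanarity requires UV · (UW × UX) = 0.
UV = (68, 96, -24), UW = (-64, -120, 57); the triple product is linear in u with coefficient -2340 and constant term 0.
Setting it to zero: u = 0.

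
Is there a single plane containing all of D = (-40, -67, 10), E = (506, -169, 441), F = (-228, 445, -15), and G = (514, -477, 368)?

Yes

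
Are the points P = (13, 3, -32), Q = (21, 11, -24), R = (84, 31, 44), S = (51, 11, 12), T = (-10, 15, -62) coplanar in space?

The plane through P, Q, R has normal n = PQ × PR = (384, -40, -344) and equation n·X = 15880.
Checking the remaining points: n·S = 15016, n·T = 16888.
Since n·S = 15016 ≠ 15880, S is off the plane and the points are not all coplanar.

No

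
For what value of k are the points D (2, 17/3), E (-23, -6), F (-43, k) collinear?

-46/3

The three points are collinear iff det[DE; DF] = 0.
This determinant is linear in k: (-25)k + (-1150/3) = 0, so k = -46/3.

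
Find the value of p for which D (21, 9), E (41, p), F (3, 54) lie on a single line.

The three points are collinear iff det[DE; DF] = 0.
This determinant is linear in p: (18)p + (738) = 0, so p = -41.

-41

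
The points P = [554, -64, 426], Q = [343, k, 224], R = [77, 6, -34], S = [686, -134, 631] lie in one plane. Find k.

Coplanarity ⇔ det[PQ; PR; PS] = 0.
Expanding, this is linear in k: (37065)k + (1260210) = 0.
So k = -34.

-34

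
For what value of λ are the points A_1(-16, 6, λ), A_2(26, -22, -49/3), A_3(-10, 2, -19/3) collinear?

-14/3

Direction A_2A_3 = (-36, 24, 10). From the x-coordinate of A_1, the parameter along the line is τ = (-16 − 26)/(-36) = 7/6.
Then λ = (-49/3) + 7/6·(10) = -14/3.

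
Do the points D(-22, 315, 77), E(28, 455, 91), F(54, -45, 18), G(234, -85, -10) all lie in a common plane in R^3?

No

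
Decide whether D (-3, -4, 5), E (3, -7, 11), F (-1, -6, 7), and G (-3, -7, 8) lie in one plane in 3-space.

No

With D as base: DE = (6, -3, 6), DF = (2, -2, 2), DG = (0, -3, 3).
DF × DG = (0, -6, -6).
DE · (DF × DG) = -18.
Since -18 ≠ 0, the four points are not coplanar.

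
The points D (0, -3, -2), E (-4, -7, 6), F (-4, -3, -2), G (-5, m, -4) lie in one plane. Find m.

-2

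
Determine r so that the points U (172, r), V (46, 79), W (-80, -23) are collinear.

181

The three points are collinear iff det[UV; UW] = 0.
This determinant is linear in r: (-126)r + (22806) = 0, so r = 181.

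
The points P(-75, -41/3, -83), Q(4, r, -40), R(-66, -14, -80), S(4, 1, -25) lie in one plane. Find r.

-22/3

The points are coplanar iff PQ · (PR × PS) = 0.
Expanding, this is linear in r: (-285)r + (-2090) = 0.
So r = -22/3.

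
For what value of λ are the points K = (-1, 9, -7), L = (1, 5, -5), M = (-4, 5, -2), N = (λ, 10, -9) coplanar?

1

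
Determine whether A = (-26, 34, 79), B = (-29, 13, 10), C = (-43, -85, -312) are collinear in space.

AB = (-3, -21, -69), AC = (-17, -119, -391).
AB × AC = (0, 0, 0).
The cross product vanishes, so the three points are collinear.

Yes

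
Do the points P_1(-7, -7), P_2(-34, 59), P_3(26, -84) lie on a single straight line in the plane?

P_1P_2 = (-27, 66), P_1P_3 = (33, -77).
Twice the signed area of △P_1P_2P_3 is (-27)(-77) − (66)(33) = -99.
The area is nonzero, so the three points are not collinear.

No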